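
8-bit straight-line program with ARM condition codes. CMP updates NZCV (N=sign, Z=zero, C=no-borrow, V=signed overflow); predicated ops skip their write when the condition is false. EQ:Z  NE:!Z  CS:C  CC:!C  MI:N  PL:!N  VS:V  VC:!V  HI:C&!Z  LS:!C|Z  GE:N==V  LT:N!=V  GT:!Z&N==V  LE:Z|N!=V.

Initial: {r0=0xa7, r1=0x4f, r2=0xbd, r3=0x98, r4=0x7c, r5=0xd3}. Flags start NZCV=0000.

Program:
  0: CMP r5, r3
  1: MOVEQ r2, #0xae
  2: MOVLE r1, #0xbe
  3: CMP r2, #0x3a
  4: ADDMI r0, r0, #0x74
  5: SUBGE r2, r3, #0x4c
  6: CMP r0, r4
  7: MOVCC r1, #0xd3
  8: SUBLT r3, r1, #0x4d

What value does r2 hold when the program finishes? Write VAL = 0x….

[0] flags=0010 → (cmp)
[1] flags=0010 EQ?F → skip
[2] flags=0010 LE?F → skip
[3] flags=1010 → (cmp)
[4] flags=1010 MI?T → r0=0x1b
[5] flags=1010 GE?F → skip
[6] flags=1000 → (cmp)
[7] flags=1000 CC?T → r1=0xd3
[8] flags=1000 LT?T → r3=0x86

VAL = 0xbd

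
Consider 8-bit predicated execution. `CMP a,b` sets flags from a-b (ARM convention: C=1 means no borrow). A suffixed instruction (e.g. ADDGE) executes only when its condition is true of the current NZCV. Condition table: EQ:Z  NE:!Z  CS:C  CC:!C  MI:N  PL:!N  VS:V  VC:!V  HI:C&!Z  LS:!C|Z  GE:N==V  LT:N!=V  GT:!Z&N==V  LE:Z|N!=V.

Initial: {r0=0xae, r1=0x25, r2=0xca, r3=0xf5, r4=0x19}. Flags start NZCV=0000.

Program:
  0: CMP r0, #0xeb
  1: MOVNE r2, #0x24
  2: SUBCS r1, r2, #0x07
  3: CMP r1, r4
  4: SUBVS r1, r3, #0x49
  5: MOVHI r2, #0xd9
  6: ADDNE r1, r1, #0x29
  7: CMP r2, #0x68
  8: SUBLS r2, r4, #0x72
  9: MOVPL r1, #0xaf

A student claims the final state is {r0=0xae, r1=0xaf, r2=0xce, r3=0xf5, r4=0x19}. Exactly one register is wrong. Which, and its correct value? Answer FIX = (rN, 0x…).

FIX = (r2, 0xd9)

0: ✓ CMP  NZCV=1000
1: ✓ MOVNE  r2←0x24
2: · SUBCS
3: ✓ CMP  NZCV=0010
4: · SUBVS
5: ✓ MOVHI  r2←0xd9
6: ✓ ADDNE  r1←0x4e
7: ✓ CMP  NZCV=0011
8: · SUBLS
9: ✓ MOVPL  r1←0xaf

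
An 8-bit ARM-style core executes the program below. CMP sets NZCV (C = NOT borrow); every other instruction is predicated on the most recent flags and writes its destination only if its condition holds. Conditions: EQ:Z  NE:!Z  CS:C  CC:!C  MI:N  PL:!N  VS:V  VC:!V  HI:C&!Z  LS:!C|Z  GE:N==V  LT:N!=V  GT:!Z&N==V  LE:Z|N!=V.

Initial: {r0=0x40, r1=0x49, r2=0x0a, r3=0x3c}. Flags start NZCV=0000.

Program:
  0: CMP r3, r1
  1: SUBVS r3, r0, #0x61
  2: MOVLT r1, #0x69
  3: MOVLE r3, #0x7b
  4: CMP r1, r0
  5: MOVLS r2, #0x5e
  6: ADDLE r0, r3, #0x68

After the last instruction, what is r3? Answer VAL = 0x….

0: ✓ CMP  NZCV=1000
1: · SUBVS
2: ✓ MOVLT  r1←0x69
3: ✓ MOVLE  r3←0x7b
4: ✓ CMP  NZCV=0010
5: · MOVLS
6: · ADDLE

VAL = 0x7b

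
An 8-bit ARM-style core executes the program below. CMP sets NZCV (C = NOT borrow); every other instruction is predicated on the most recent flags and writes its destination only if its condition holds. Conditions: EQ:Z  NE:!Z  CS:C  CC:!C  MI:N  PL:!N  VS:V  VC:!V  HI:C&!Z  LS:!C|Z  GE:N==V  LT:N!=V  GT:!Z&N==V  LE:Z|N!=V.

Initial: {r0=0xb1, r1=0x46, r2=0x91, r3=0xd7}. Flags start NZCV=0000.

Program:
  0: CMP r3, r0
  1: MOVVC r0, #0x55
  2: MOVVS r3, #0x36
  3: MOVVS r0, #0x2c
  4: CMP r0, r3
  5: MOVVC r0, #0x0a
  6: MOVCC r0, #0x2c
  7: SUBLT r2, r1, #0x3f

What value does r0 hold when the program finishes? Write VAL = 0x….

[0] flags=0010 → (cmp)
[1] flags=0010 VC?T → r0=0x55
[2] flags=0010 VS?F → skip
[3] flags=0010 VS?F → skip
[4] flags=0000 → (cmp)
[5] flags=0000 VC?T → r0=0x0a
[6] flags=0000 CC?T → r0=0x2c
[7] flags=0000 LT?F → skip

VAL = 0x2c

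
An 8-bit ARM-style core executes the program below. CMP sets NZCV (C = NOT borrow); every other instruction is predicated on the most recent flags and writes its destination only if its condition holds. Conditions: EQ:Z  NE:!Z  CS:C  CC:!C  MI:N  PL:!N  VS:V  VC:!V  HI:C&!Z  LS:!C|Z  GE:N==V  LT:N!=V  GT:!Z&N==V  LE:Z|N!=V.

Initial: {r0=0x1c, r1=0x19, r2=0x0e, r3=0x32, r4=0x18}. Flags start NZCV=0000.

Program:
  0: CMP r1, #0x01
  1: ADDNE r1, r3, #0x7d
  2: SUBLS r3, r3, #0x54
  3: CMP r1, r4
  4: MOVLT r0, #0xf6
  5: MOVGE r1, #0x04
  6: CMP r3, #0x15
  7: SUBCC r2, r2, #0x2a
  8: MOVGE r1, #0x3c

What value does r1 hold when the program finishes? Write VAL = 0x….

[0] flags=0010 → (cmp)
[1] flags=0010 NE?T → r1=0xaf
[2] flags=0010 LS?F → skip
[3] flags=1010 → (cmp)
[4] flags=1010 LT?T → r0=0xf6
[5] flags=1010 GE?F → skip
[6] flags=0010 → (cmp)
[7] flags=0010 CC?F → skip
[8] flags=0010 GE?T → r1=0x3c

VAL = 0x3c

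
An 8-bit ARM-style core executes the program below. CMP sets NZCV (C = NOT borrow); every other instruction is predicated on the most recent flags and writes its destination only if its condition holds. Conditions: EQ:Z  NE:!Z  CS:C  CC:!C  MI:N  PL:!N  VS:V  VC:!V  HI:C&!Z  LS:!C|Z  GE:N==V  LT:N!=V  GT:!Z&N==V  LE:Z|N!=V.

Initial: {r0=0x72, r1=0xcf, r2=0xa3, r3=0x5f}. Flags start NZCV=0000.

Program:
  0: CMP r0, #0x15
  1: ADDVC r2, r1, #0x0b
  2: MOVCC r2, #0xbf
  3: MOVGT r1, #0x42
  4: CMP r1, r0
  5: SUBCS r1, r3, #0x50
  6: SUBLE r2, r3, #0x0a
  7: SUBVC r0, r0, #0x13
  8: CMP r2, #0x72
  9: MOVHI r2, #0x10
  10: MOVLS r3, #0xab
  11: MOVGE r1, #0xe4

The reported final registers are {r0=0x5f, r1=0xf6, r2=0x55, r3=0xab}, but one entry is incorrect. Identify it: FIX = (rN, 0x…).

FIX = (r1, 0x42)

[0] flags=0010 → (cmp)
[1] flags=0010 VC?T → r2=0xda
[2] flags=0010 CC?F → skip
[3] flags=0010 GT?T → r1=0x42
[4] flags=1000 → (cmp)
[5] flags=1000 CS?F → skip
[6] flags=1000 LE?T → r2=0x55
[7] flags=1000 VC?T → r0=0x5f
[8] flags=1000 → (cmp)
[9] flags=1000 HI?F → skip
[10] flags=1000 LS?T → r3=0xab
[11] flags=1000 GE?F → skip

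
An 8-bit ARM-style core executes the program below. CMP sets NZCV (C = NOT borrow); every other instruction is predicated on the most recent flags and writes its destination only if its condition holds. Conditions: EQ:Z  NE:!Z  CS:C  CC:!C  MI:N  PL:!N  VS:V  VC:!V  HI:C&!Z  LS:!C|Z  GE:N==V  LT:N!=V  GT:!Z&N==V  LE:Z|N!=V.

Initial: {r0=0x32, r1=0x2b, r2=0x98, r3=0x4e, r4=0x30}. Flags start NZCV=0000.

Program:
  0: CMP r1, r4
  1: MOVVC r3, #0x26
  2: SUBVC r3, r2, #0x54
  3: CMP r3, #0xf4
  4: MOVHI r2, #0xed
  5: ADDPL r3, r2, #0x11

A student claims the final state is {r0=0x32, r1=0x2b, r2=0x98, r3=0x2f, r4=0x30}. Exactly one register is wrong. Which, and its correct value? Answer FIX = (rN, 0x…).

FIX = (r3, 0xa9)

[0] flags=1000 → (cmp)
[1] flags=1000 VC?T → r3=0x26
[2] flags=1000 VC?T → r3=0x44
[3] flags=0000 → (cmp)
[4] flags=0000 HI?F → skip
[5] flags=0000 PL?T → r3=0xa9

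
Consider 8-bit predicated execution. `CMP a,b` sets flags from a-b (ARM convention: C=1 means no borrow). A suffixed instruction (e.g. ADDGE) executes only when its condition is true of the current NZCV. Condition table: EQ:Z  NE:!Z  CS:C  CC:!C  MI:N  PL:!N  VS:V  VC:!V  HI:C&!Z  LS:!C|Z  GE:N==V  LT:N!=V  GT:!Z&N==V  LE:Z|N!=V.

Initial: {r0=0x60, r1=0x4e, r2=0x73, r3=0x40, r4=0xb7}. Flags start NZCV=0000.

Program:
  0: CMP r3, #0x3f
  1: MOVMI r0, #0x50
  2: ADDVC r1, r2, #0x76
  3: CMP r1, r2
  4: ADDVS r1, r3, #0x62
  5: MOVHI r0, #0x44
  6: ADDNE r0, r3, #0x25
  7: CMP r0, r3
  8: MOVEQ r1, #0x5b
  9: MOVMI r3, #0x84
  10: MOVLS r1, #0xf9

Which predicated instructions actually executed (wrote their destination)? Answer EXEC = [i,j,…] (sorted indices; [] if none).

EXEC = [2,4,5,6]

0: ✓ CMP  NZCV=0010
1: · MOVMI
2: ✓ ADDVC  r1←0xe9
3: ✓ CMP  NZCV=0011
4: ✓ ADDVS  r1←0xa2
5: ✓ MOVHI  r0←0x44
6: ✓ ADDNE  r0←0x65
7: ✓ CMP  NZCV=0010
8: · MOVEQ
9: · MOVMI
10: · MOVLS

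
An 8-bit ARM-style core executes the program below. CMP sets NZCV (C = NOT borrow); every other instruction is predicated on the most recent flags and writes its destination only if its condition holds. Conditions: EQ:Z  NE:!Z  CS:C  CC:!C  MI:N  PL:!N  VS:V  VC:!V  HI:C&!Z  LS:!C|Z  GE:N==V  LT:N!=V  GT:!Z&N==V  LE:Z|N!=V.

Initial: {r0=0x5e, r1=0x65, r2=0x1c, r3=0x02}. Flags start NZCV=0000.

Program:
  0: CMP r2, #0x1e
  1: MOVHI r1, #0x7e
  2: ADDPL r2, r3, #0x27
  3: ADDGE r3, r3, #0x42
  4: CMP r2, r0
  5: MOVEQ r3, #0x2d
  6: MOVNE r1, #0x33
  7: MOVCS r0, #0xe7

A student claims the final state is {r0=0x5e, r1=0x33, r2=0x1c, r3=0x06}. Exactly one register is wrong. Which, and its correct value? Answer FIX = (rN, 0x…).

0: ✓ CMP  NZCV=1000
1: · MOVHI
2: · ADDPL
3: · ADDGE
4: ✓ CMP  NZCV=1000
5: · MOVEQ
6: ✓ MOVNE  r1←0x33
7: · MOVCS

FIX = (r3, 0x02)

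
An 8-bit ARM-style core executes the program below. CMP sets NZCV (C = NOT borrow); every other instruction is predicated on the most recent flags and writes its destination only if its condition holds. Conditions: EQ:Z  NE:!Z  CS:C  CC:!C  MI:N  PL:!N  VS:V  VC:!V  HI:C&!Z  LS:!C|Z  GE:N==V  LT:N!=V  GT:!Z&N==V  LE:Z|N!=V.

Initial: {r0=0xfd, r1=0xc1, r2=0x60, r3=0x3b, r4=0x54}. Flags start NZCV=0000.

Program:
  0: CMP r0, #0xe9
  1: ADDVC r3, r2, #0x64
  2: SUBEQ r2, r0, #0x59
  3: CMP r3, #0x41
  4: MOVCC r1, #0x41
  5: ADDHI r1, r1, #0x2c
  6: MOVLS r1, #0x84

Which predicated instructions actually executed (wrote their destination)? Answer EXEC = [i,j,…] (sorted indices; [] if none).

0: ✓ CMP  NZCV=0010
1: ✓ ADDVC  r3←0xc4
2: · SUBEQ
3: ✓ CMP  NZCV=1010
4: · MOVCC
5: ✓ ADDHI  r1←0xed
6: · MOVLS

EXEC = [1,5]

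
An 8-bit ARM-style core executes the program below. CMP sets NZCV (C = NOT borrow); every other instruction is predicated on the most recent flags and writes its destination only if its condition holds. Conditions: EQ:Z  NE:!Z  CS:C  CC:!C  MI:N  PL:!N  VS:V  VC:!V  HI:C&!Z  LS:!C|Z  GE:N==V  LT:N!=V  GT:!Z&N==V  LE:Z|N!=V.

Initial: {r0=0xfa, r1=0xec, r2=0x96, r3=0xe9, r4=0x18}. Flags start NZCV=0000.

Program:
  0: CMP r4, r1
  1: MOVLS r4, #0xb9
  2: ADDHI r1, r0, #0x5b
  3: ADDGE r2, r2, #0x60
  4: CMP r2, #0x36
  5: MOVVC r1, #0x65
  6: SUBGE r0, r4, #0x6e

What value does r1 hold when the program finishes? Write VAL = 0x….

VAL = 0x65

[0] flags=0000 → (cmp)
[1] flags=0000 LS?T → r4=0xb9
[2] flags=0000 HI?F → skip
[3] flags=0000 GE?T → r2=0xf6
[4] flags=1010 → (cmp)
[5] flags=1010 VC?T → r1=0x65
[6] flags=1010 GE?F → skip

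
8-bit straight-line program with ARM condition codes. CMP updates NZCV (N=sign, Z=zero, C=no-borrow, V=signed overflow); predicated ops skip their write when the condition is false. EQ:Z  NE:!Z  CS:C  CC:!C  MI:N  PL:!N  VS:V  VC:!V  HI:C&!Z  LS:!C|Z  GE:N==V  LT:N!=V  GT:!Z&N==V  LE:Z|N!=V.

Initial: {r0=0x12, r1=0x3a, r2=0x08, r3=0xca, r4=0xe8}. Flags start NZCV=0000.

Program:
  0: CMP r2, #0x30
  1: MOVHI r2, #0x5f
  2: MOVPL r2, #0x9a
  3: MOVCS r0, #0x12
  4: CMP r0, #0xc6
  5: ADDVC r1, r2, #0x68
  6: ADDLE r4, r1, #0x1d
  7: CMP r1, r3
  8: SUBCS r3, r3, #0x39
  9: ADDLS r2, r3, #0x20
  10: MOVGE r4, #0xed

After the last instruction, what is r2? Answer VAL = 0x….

VAL = 0xea

0: ✓ CMP  NZCV=1000
1: · MOVHI
2: · MOVPL
3: · MOVCS
4: ✓ CMP  NZCV=0000
5: ✓ ADDVC  r1←0x70
6: · ADDLE
7: ✓ CMP  NZCV=1001
8: · SUBCS
9: ✓ ADDLS  r2←0xea
10: ✓ MOVGE  r4←0xed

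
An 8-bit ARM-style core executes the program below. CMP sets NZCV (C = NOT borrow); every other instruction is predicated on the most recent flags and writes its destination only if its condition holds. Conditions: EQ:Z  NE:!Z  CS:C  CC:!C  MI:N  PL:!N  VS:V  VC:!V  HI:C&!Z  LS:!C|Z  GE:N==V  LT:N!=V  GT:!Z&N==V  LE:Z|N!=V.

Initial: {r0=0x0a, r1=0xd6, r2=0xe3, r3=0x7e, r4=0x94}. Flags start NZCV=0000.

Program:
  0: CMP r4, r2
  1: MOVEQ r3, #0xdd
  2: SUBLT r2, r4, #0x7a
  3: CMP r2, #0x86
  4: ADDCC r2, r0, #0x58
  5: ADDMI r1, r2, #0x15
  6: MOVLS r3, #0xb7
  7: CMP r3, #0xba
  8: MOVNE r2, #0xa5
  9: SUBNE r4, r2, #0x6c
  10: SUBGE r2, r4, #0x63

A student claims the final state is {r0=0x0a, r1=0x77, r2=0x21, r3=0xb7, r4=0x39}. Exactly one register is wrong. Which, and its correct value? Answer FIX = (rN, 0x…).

FIX = (r2, 0xa5)

[0] flags=1000 → (cmp)
[1] flags=1000 EQ?F → skip
[2] flags=1000 LT?T → r2=0x1a
[3] flags=1001 → (cmp)
[4] flags=1001 CC?T → r2=0x62
[5] flags=1001 MI?T → r1=0x77
[6] flags=1001 LS?T → r3=0xb7
[7] flags=1000 → (cmp)
[8] flags=1000 NE?T → r2=0xa5
[9] flags=1000 NE?T → r4=0x39
[10] flags=1000 GE?F → skip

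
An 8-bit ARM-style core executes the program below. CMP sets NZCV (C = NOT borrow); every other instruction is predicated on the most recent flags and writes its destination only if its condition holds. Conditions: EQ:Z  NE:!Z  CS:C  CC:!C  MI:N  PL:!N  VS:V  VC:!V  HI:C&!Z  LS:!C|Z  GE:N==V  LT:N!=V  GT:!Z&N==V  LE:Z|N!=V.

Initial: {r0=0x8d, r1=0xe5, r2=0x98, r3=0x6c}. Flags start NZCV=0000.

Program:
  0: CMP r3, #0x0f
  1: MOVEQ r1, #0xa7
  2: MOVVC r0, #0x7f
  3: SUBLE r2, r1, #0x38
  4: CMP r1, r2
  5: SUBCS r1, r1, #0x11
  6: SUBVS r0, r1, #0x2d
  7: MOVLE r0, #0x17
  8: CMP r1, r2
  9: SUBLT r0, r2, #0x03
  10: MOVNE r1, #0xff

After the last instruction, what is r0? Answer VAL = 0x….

[0] flags=0010 → (cmp)
[1] flags=0010 EQ?F → skip
[2] flags=0010 VC?T → r0=0x7f
[3] flags=0010 LE?F → skip
[4] flags=0010 → (cmp)
[5] flags=0010 CS?T → r1=0xd4
[6] flags=0010 VS?F → skip
[7] flags=0010 LE?F → skip
[8] flags=0010 → (cmp)
[9] flags=0010 LT?F → skip
[10] flags=0010 NE?T → r1=0xff

VAL = 0x7f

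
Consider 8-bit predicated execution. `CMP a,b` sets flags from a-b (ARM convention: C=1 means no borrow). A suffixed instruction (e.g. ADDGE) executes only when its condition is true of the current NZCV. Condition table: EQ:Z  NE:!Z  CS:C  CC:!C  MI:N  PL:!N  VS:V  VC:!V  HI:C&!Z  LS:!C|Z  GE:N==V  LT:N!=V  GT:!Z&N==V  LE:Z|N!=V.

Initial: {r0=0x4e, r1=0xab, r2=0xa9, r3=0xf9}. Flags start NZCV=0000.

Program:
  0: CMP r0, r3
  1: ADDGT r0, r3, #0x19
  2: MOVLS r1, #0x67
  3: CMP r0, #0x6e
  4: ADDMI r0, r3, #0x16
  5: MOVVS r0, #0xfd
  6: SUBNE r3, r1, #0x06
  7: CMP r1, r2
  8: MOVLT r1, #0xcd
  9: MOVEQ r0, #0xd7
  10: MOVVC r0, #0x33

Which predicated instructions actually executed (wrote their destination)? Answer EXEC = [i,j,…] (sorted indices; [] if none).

EXEC = [1,2,4,6]

[0] flags=0000 → (cmp)
[1] flags=0000 GT?T → r0=0x12
[2] flags=0000 LS?T → r1=0x67
[3] flags=1000 → (cmp)
[4] flags=1000 MI?T → r0=0x0f
[5] flags=1000 VS?F → skip
[6] flags=1000 NE?T → r3=0x61
[7] flags=1001 → (cmp)
[8] flags=1001 LT?F → skip
[9] flags=1001 EQ?F → skip
[10] flags=1001 VC?F → skip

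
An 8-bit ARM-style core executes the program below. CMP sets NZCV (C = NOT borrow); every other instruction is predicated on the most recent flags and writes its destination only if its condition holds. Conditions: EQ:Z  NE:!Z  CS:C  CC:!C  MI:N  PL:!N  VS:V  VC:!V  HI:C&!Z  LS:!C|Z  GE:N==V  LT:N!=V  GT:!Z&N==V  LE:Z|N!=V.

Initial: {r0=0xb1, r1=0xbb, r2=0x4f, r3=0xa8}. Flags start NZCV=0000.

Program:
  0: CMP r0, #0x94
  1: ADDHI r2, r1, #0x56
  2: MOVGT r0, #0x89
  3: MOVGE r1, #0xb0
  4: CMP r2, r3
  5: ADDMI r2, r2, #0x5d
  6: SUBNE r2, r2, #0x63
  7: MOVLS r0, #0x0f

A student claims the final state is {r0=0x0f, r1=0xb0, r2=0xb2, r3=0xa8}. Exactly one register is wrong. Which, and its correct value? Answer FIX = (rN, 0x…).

[0] flags=0010 → (cmp)
[1] flags=0010 HI?T → r2=0x11
[2] flags=0010 GT?T → r0=0x89
[3] flags=0010 GE?T → r1=0xb0
[4] flags=0000 → (cmp)
[5] flags=0000 MI?F → skip
[6] flags=0000 NE?T → r2=0xae
[7] flags=0000 LS?T → r0=0x0f

FIX = (r2, 0xae)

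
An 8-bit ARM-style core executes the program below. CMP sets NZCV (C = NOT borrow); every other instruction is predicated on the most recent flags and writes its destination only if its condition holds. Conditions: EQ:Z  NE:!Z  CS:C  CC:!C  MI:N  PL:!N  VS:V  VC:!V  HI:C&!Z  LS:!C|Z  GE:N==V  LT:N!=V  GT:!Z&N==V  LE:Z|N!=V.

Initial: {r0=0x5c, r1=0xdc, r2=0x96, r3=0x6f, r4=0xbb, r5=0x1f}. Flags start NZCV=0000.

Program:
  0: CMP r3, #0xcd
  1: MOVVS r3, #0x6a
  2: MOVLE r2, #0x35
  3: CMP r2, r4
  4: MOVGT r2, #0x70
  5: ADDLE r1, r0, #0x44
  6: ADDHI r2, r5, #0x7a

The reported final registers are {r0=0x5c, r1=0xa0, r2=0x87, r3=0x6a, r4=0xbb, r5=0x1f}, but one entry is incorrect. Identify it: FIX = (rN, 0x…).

FIX = (r2, 0x96)

0: ✓ CMP  NZCV=1001
1: ✓ MOVVS  r3←0x6a
2: · MOVLE
3: ✓ CMP  NZCV=1000
4: · MOVGT
5: ✓ ADDLE  r1←0xa0
6: · ADDHI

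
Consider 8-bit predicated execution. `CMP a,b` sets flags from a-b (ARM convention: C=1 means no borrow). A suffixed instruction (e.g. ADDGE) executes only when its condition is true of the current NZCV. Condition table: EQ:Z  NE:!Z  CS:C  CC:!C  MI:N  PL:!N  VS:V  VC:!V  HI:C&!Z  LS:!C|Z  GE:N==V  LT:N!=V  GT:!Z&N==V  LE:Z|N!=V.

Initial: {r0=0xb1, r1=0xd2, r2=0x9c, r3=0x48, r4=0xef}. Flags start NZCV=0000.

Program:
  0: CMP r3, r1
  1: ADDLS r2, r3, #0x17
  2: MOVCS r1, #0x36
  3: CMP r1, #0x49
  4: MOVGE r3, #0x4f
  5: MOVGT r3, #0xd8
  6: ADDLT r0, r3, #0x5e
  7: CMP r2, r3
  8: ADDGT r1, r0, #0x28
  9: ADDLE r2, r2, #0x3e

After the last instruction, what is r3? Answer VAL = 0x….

VAL = 0x48

0: ✓ CMP  NZCV=0000
1: ✓ ADDLS  r2←0x5f
2: · MOVCS
3: ✓ CMP  NZCV=1010
4: · MOVGE
5: · MOVGT
6: ✓ ADDLT  r0←0xa6
7: ✓ CMP  NZCV=0010
8: ✓ ADDGT  r1←0xce
9: · ADDLE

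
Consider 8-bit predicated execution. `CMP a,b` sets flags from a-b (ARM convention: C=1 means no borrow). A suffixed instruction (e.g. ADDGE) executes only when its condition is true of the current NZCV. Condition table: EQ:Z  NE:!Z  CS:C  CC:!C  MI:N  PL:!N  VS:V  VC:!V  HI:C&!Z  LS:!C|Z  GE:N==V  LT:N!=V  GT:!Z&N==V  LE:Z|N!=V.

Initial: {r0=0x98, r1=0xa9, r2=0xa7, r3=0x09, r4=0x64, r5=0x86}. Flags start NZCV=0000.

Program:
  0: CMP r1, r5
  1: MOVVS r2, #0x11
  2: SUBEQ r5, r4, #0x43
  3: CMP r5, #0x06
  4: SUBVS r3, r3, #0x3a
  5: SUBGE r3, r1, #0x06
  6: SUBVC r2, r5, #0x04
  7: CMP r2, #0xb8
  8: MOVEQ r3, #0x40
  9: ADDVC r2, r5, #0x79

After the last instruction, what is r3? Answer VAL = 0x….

[0] flags=0010 → (cmp)
[1] flags=0010 VS?F → skip
[2] flags=0010 EQ?F → skip
[3] flags=1010 → (cmp)
[4] flags=1010 VS?F → skip
[5] flags=1010 GE?F → skip
[6] flags=1010 VC?T → r2=0x82
[7] flags=1000 → (cmp)
[8] flags=1000 EQ?F → skip
[9] flags=1000 VC?T → r2=0xff

VAL = 0x09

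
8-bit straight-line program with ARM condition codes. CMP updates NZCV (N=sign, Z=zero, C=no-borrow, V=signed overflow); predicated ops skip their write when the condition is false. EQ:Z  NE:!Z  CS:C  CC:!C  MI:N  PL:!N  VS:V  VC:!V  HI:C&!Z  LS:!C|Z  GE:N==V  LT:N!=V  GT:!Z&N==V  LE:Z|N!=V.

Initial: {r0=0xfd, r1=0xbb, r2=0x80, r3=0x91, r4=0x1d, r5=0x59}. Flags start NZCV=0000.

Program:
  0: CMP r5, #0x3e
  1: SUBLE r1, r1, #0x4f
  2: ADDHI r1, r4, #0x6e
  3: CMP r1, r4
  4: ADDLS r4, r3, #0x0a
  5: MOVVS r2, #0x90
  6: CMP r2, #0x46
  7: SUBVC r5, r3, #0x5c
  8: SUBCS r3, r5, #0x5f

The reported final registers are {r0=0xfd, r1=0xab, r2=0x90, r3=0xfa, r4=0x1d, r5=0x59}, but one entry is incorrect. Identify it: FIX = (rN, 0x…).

FIX = (r1, 0x8b)

[0] flags=0010 → (cmp)
[1] flags=0010 LE?F → skip
[2] flags=0010 HI?T → r1=0x8b
[3] flags=0011 → (cmp)
[4] flags=0011 LS?F → skip
[5] flags=0011 VS?T → r2=0x90
[6] flags=0011 → (cmp)
[7] flags=0011 VC?F → skip
[8] flags=0011 CS?T → r3=0xfa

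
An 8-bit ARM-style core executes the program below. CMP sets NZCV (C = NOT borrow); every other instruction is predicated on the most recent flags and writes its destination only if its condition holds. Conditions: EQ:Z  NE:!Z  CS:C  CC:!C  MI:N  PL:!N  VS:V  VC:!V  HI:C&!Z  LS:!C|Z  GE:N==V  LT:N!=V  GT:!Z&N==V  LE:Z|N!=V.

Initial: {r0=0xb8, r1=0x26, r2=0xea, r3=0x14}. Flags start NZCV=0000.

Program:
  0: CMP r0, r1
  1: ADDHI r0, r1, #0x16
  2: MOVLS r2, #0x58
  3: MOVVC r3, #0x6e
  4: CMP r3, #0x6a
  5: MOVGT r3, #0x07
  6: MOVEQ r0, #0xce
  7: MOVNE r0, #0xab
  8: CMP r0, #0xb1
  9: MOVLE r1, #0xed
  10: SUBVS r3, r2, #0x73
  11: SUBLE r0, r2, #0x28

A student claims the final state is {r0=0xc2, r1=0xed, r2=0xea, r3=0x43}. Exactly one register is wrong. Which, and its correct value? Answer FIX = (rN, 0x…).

0: ✓ CMP  NZCV=1010
1: ✓ ADDHI  r0←0x3c
2: · MOVLS
3: ✓ MOVVC  r3←0x6e
4: ✓ CMP  NZCV=0010
5: ✓ MOVGT  r3←0x07
6: · MOVEQ
7: ✓ MOVNE  r0←0xab
8: ✓ CMP  NZCV=1000
9: ✓ MOVLE  r1←0xed
10: · SUBVS
11: ✓ SUBLE  r0←0xc2

FIX = (r3, 0x07)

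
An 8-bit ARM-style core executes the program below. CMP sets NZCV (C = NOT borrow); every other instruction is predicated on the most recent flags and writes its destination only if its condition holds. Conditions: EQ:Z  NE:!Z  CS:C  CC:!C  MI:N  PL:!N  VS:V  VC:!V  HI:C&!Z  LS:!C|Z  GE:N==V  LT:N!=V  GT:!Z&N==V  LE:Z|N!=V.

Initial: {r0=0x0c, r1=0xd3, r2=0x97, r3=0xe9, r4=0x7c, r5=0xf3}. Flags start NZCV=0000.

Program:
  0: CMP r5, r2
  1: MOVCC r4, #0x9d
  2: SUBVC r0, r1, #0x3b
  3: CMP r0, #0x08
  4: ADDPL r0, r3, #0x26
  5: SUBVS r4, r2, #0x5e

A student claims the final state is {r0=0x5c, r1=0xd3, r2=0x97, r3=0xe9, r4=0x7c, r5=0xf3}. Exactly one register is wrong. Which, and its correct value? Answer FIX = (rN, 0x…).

0: ✓ CMP  NZCV=0010
1: · MOVCC
2: ✓ SUBVC  r0←0x98
3: ✓ CMP  NZCV=1010
4: · ADDPL
5: · SUBVS

FIX = (r0, 0x98)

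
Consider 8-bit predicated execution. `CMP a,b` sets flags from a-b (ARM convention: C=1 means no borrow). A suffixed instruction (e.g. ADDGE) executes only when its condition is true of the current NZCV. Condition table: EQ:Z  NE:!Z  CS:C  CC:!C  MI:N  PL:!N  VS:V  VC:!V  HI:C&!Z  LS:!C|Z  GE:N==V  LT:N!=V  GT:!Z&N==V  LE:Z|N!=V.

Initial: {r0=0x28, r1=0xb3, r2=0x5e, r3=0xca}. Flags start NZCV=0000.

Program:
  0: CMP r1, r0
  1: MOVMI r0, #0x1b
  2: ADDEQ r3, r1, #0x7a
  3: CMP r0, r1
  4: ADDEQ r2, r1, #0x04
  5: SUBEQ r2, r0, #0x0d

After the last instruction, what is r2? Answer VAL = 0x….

0: ✓ CMP  NZCV=1010
1: ✓ MOVMI  r0←0x1b
2: · ADDEQ
3: ✓ CMP  NZCV=0000
4: · ADDEQ
5: · SUBEQ

VAL = 0x5e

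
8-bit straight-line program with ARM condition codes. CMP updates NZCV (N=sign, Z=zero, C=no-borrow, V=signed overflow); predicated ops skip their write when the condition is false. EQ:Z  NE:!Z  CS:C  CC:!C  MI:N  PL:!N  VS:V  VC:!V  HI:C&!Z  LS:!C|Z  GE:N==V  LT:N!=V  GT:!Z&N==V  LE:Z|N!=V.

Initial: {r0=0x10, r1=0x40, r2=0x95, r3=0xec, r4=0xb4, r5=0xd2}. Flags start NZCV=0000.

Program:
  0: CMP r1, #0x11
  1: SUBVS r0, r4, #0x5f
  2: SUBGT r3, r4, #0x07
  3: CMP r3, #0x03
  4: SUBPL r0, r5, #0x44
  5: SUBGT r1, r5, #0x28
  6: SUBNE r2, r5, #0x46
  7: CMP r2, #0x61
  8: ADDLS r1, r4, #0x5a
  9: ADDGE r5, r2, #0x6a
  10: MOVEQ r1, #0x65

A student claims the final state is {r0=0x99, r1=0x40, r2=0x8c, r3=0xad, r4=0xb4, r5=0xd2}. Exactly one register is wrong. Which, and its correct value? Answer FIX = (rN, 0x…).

0: ✓ CMP  NZCV=0010
1: · SUBVS
2: ✓ SUBGT  r3←0xad
3: ✓ CMP  NZCV=1010
4: · SUBPL
5: · SUBGT
6: ✓ SUBNE  r2←0x8c
7: ✓ CMP  NZCV=0011
8: · ADDLS
9: · ADDGE
10: · MOVEQ

FIX = (r0, 0x10)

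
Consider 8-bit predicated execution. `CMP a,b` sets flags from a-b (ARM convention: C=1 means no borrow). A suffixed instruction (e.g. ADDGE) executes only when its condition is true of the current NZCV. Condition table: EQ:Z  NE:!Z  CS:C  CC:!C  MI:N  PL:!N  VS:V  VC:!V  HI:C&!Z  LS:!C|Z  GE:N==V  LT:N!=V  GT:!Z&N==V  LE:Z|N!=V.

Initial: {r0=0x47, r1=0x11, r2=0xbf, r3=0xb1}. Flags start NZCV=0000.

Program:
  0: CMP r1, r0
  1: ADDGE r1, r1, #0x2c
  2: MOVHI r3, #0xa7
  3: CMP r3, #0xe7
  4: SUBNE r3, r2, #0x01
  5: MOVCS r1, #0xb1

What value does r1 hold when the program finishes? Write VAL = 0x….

VAL = 0x11

0: ✓ CMP  NZCV=1000
1: · ADDGE
2: · MOVHI
3: ✓ CMP  NZCV=1000
4: ✓ SUBNE  r3←0xbe
5: · MOVCS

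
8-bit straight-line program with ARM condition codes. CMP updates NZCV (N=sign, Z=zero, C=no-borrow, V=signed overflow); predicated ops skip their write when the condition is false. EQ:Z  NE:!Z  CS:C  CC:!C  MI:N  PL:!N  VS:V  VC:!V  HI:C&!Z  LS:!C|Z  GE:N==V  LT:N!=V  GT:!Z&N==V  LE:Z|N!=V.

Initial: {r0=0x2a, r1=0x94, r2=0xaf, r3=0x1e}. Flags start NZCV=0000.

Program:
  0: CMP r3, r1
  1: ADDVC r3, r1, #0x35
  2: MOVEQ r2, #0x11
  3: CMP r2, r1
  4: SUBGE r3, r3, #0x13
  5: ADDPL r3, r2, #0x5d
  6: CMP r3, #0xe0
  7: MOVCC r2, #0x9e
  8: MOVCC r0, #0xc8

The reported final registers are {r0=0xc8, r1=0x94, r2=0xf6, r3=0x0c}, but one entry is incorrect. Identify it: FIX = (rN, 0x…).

FIX = (r2, 0x9e)

[0] flags=1001 → (cmp)
[1] flags=1001 VC?F → skip
[2] flags=1001 EQ?F → skip
[3] flags=0010 → (cmp)
[4] flags=0010 GE?T → r3=0x0b
[5] flags=0010 PL?T → r3=0x0c
[6] flags=0000 → (cmp)
[7] flags=0000 CC?T → r2=0x9e
[8] flags=0000 CC?T → r0=0xc8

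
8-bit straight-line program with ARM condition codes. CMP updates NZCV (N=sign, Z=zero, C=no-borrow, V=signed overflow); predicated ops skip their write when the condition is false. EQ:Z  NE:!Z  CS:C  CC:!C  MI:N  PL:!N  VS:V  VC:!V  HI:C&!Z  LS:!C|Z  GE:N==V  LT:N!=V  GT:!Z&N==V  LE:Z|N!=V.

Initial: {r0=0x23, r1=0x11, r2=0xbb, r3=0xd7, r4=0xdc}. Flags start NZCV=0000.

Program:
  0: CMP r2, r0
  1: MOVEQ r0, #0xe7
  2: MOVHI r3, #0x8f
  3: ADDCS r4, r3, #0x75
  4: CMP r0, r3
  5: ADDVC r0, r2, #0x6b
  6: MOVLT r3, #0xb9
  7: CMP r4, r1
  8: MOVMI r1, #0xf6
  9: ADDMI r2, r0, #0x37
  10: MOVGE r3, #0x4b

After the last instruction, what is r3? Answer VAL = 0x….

VAL = 0x8f

[0] flags=1010 → (cmp)
[1] flags=1010 EQ?F → skip
[2] flags=1010 HI?T → r3=0x8f
[3] flags=1010 CS?T → r4=0x04
[4] flags=1001 → (cmp)
[5] flags=1001 VC?F → skip
[6] flags=1001 LT?F → skip
[7] flags=1000 → (cmp)
[8] flags=1000 MI?T → r1=0xf6
[9] flags=1000 MI?T → r2=0x5a
[10] flags=1000 GE?F → skip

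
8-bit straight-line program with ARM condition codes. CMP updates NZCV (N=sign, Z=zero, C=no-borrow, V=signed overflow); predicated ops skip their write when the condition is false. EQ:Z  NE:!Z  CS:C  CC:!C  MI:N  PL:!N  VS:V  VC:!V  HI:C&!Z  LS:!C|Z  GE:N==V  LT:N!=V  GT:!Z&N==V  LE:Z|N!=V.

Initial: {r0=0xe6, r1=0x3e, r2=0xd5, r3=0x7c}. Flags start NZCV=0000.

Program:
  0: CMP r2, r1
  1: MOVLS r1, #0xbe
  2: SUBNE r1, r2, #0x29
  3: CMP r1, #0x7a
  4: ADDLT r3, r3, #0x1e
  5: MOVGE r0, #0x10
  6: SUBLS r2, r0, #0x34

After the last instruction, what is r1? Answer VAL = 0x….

VAL = 0xac

0: ✓ CMP  NZCV=1010
1: · MOVLS
2: ✓ SUBNE  r1←0xac
3: ✓ CMP  NZCV=0011
4: ✓ ADDLT  r3←0x9a
5: · MOVGE
6: · SUBLS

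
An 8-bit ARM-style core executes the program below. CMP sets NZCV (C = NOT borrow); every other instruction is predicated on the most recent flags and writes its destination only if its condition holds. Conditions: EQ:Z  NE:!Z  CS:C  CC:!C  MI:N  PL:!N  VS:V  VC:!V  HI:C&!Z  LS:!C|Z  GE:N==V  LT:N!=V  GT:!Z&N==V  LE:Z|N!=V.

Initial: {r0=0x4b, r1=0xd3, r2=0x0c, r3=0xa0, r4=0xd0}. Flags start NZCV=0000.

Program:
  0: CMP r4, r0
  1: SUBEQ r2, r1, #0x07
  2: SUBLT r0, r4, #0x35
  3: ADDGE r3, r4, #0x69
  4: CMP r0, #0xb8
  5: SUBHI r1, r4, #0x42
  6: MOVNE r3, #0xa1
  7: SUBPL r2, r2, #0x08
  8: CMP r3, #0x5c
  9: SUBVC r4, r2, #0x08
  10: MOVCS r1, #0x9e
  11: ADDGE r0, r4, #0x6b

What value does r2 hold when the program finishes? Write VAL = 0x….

[0] flags=1010 → (cmp)
[1] flags=1010 EQ?F → skip
[2] flags=1010 LT?T → r0=0x9b
[3] flags=1010 GE?F → skip
[4] flags=1000 → (cmp)
[5] flags=1000 HI?F → skip
[6] flags=1000 NE?T → r3=0xa1
[7] flags=1000 PL?F → skip
[8] flags=0011 → (cmp)
[9] flags=0011 VC?F → skip
[10] flags=0011 CS?T → r1=0x9e
[11] flags=0011 GE?F → skip

VAL = 0x0c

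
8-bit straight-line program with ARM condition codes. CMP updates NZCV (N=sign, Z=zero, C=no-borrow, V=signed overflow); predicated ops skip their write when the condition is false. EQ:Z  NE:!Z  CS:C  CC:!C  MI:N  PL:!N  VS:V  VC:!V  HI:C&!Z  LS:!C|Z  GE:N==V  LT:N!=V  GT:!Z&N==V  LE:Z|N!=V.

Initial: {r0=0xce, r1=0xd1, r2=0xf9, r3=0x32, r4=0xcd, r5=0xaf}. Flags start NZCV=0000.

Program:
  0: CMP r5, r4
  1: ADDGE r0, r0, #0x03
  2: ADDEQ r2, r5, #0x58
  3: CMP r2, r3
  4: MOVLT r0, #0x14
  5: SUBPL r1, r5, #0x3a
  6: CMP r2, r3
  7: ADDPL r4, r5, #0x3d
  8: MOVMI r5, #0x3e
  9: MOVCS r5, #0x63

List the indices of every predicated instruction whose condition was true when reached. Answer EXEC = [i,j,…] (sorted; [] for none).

EXEC = [4,8,9]

0: ✓ CMP  NZCV=1000
1: · ADDGE
2: · ADDEQ
3: ✓ CMP  NZCV=1010
4: ✓ MOVLT  r0←0x14
5: · SUBPL
6: ✓ CMP  NZCV=1010
7: · ADDPL
8: ✓ MOVMI  r5←0x3e
9: ✓ MOVCS  r5←0x63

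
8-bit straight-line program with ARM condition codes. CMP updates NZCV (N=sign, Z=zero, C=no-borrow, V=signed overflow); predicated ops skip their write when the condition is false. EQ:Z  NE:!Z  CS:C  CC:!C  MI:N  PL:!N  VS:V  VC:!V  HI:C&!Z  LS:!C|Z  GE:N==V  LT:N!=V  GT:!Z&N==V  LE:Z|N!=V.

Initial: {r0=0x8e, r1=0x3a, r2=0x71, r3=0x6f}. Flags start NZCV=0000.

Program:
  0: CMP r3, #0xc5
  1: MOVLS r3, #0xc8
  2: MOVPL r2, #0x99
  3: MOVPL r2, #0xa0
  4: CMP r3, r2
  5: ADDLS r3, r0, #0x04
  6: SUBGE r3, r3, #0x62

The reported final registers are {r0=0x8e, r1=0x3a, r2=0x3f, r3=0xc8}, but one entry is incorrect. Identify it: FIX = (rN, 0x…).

FIX = (r2, 0x71)

[0] flags=1001 → (cmp)
[1] flags=1001 LS?T → r3=0xc8
[2] flags=1001 PL?F → skip
[3] flags=1001 PL?F → skip
[4] flags=0011 → (cmp)
[5] flags=0011 LS?F → skip
[6] flags=0011 GE?F → skip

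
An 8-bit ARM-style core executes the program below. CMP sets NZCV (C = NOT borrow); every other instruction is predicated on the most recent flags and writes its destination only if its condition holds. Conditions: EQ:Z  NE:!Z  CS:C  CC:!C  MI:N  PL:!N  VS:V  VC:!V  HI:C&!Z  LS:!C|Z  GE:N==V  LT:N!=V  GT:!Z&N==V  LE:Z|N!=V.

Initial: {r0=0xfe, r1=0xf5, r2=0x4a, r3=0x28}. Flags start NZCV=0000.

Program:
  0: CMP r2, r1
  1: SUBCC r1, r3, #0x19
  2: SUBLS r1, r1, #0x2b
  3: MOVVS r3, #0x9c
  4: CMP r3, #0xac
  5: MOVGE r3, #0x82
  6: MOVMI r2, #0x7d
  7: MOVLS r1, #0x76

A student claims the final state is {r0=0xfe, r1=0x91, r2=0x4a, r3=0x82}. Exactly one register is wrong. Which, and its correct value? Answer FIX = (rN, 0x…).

0: ✓ CMP  NZCV=0000
1: ✓ SUBCC  r1←0x0f
2: ✓ SUBLS  r1←0xe4
3: · MOVVS
4: ✓ CMP  NZCV=0000
5: ✓ MOVGE  r3←0x82
6: · MOVMI
7: ✓ MOVLS  r1←0x76

FIX = (r1, 0x76)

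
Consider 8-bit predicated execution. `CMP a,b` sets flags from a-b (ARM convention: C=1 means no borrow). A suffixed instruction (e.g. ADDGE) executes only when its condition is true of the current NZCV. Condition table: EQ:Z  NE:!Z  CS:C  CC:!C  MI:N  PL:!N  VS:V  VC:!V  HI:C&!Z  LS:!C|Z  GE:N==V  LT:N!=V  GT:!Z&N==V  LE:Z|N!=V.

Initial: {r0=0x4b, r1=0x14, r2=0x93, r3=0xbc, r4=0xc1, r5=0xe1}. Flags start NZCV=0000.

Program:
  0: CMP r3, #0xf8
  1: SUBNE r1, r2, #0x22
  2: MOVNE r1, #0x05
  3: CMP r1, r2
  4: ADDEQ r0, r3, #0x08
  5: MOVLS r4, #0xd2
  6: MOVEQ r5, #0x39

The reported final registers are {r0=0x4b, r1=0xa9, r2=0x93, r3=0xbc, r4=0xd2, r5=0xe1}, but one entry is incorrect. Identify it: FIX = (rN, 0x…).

0: ✓ CMP  NZCV=1000
1: ✓ SUBNE  r1←0x71
2: ✓ MOVNE  r1←0x05
3: ✓ CMP  NZCV=0000
4: · ADDEQ
5: ✓ MOVLS  r4←0xd2
6: · MOVEQ

FIX = (r1, 0x05)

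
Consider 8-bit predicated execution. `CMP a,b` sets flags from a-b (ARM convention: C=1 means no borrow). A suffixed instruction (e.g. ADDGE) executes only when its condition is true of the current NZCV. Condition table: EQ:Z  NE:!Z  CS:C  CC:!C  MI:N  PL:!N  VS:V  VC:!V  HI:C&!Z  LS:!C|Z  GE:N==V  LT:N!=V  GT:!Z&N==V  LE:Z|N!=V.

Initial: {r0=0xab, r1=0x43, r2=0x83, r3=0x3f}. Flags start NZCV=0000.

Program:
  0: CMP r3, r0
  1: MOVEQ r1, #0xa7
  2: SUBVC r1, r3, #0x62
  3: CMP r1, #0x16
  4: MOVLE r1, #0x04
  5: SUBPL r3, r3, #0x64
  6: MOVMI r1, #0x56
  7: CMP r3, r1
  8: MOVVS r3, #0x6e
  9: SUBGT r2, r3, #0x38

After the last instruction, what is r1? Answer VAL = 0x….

VAL = 0x43

0: ✓ CMP  NZCV=1001
1: · MOVEQ
2: · SUBVC
3: ✓ CMP  NZCV=0010
4: · MOVLE
5: ✓ SUBPL  r3←0xdb
6: · MOVMI
7: ✓ CMP  NZCV=1010
8: · MOVVS
9: · SUBGT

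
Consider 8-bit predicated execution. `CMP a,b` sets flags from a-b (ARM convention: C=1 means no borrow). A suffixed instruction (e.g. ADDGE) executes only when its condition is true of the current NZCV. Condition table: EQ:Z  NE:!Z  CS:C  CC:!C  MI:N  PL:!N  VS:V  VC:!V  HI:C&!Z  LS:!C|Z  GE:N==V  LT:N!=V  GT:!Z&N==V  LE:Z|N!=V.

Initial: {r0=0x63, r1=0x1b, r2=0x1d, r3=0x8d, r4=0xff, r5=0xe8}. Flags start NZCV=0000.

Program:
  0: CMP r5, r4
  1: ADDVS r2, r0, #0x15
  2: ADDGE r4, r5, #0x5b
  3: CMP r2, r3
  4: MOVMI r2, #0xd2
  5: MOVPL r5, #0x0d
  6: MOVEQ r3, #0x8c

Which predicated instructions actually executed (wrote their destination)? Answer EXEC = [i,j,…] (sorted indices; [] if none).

EXEC = [4]

0: ✓ CMP  NZCV=1000
1: · ADDVS
2: · ADDGE
3: ✓ CMP  NZCV=1001
4: ✓ MOVMI  r2←0xd2
5: · MOVPL
6: · MOVEQ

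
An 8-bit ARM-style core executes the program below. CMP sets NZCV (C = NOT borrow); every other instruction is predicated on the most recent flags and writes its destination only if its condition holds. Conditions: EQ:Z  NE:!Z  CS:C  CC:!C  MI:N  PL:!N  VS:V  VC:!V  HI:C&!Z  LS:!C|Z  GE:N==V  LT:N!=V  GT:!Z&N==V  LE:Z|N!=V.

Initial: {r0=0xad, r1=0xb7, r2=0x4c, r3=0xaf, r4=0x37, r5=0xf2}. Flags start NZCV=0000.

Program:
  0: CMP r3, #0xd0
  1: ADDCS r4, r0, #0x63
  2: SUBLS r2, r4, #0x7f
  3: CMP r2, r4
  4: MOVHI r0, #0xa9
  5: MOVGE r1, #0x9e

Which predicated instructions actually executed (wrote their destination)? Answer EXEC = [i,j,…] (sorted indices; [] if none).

0: ✓ CMP  NZCV=1000
1: · ADDCS
2: ✓ SUBLS  r2←0xb8
3: ✓ CMP  NZCV=1010
4: ✓ MOVHI  r0←0xa9
5: · MOVGE

EXEC = [2,4]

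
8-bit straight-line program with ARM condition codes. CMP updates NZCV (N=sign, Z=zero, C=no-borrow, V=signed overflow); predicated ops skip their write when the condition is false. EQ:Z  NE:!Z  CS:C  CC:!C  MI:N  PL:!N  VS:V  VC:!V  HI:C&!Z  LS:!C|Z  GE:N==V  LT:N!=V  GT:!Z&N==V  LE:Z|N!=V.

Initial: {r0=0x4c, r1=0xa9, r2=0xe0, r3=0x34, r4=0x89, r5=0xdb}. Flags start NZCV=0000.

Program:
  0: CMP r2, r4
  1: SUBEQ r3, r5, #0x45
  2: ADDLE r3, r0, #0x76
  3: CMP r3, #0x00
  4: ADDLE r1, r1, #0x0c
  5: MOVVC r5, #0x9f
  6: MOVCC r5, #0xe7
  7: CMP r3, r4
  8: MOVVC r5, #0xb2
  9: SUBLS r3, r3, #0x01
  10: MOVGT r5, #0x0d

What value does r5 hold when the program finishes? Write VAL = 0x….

VAL = 0x0d

0: ✓ CMP  NZCV=0010
1: · SUBEQ
2: · ADDLE
3: ✓ CMP  NZCV=0010
4: · ADDLE
5: ✓ MOVVC  r5←0x9f
6: · MOVCC
7: ✓ CMP  NZCV=1001
8: · MOVVC
9: ✓ SUBLS  r3←0x33
10: ✓ MOVGT  r5←0x0d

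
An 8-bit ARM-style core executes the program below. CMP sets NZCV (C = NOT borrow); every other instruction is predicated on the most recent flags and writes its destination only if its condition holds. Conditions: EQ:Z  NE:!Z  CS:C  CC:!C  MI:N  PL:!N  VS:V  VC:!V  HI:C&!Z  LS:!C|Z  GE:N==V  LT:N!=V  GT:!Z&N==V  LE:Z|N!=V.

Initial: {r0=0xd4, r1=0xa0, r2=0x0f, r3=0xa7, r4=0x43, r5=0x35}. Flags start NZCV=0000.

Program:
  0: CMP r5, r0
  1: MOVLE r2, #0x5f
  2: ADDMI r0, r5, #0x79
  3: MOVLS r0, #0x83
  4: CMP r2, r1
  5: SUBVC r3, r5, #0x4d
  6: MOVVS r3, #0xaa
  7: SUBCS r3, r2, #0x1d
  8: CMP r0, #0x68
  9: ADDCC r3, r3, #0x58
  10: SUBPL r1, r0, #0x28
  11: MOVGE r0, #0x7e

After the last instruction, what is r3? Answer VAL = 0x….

0: ✓ CMP  NZCV=0000
1: · MOVLE
2: · ADDMI
3: ✓ MOVLS  r0←0x83
4: ✓ CMP  NZCV=0000
5: ✓ SUBVC  r3←0xe8
6: · MOVVS
7: · SUBCS
8: ✓ CMP  NZCV=0011
9: · ADDCC
10: ✓ SUBPL  r1←0x5b
11: · MOVGE

VAL = 0xe8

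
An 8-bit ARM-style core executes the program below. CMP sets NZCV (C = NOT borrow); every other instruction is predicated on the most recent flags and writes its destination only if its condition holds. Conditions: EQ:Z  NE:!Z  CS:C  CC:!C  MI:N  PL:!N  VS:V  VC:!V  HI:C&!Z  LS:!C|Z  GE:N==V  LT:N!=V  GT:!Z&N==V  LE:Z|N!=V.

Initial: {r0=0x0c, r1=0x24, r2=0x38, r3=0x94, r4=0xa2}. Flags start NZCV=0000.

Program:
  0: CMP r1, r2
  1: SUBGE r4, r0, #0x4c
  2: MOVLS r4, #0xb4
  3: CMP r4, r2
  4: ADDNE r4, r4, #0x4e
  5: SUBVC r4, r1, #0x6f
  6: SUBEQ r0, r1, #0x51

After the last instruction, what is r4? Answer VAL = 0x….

VAL = 0x02

0: ✓ CMP  NZCV=1000
1: · SUBGE
2: ✓ MOVLS  r4←0xb4
3: ✓ CMP  NZCV=0011
4: ✓ ADDNE  r4←0x02
5: · SUBVC
6: · SUBEQ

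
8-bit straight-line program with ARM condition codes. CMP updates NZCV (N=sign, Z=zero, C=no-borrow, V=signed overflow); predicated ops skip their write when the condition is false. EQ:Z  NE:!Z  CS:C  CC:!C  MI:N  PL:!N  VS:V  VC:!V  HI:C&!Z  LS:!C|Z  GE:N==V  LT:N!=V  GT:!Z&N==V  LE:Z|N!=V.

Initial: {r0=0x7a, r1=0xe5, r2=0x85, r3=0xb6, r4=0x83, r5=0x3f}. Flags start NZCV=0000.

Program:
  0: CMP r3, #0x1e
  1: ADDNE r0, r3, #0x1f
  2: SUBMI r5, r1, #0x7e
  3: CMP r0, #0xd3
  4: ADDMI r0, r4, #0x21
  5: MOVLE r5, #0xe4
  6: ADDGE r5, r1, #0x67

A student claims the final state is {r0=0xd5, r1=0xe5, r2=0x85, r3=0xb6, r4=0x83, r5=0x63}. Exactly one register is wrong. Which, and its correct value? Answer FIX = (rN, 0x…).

FIX = (r5, 0x4c)

0: ✓ CMP  NZCV=1010
1: ✓ ADDNE  r0←0xd5
2: ✓ SUBMI  r5←0x67
3: ✓ CMP  NZCV=0010
4: · ADDMI
5: · MOVLE
6: ✓ ADDGE  r5←0x4c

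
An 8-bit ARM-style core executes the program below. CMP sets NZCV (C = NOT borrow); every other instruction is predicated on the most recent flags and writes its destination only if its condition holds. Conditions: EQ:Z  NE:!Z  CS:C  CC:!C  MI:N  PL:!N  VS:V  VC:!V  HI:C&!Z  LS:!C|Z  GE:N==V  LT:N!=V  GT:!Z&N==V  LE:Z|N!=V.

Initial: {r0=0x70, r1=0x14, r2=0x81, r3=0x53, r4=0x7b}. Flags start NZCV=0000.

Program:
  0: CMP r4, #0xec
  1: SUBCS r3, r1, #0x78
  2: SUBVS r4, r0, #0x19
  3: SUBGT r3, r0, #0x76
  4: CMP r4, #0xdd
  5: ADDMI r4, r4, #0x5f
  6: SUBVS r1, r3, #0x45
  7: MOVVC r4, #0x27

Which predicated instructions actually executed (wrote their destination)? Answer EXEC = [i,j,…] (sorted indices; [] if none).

EXEC = [2,3,7]

[0] flags=1001 → (cmp)
[1] flags=1001 CS?F → skip
[2] flags=1001 VS?T → r4=0x57
[3] flags=1001 GT?T → r3=0xfa
[4] flags=0000 → (cmp)
[5] flags=0000 MI?F → skip
[6] flags=0000 VS?F → skip
[7] flags=0000 VC?T → r4=0x27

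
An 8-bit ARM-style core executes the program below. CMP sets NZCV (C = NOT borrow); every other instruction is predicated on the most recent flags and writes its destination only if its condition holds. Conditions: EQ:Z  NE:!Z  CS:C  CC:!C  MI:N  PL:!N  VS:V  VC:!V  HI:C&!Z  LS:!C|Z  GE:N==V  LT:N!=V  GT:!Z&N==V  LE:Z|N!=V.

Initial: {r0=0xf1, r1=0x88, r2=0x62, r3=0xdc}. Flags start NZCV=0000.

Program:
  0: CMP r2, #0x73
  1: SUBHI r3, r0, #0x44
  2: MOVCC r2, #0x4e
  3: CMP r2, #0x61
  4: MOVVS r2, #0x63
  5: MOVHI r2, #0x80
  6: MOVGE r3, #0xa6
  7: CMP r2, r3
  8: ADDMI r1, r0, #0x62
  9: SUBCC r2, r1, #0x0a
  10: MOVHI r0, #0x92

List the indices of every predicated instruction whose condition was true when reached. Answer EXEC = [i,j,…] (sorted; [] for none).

[0] flags=1000 → (cmp)
[1] flags=1000 HI?F → skip
[2] flags=1000 CC?T → r2=0x4e
[3] flags=1000 → (cmp)
[4] flags=1000 VS?F → skip
[5] flags=1000 HI?F → skip
[6] flags=1000 GE?F → skip
[7] flags=0000 → (cmp)
[8] flags=0000 MI?F → skip
[9] flags=0000 CC?T → r2=0x7e
[10] flags=0000 HI?F → skip

EXEC = [2,9]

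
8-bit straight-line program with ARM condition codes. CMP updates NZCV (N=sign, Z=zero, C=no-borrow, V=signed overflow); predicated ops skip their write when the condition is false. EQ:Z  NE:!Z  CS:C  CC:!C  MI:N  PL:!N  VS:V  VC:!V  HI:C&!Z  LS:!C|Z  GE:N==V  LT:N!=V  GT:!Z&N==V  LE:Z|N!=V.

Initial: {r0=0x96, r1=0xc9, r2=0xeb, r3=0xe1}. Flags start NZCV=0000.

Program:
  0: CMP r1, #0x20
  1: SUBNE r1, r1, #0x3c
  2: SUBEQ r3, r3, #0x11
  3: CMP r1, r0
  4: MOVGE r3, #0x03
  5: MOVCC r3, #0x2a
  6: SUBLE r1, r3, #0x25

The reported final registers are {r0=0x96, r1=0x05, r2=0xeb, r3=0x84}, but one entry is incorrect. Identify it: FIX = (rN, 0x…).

0: ✓ CMP  NZCV=1010
1: ✓ SUBNE  r1←0x8d
2: · SUBEQ
3: ✓ CMP  NZCV=1000
4: · MOVGE
5: ✓ MOVCC  r3←0x2a
6: ✓ SUBLE  r1←0x05

FIX = (r3, 0x2a)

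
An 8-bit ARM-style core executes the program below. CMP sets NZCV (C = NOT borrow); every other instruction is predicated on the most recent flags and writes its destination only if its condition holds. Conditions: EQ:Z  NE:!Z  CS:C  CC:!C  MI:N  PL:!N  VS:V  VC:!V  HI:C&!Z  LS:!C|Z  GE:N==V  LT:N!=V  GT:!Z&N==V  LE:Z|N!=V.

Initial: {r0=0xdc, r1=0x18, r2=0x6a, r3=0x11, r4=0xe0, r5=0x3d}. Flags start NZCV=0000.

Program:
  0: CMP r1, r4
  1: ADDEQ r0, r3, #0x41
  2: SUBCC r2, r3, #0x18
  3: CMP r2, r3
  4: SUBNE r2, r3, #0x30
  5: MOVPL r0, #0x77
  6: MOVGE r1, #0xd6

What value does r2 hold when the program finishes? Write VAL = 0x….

VAL = 0xe1

[0] flags=0000 → (cmp)
[1] flags=0000 EQ?F → skip
[2] flags=0000 CC?T → r2=0xf9
[3] flags=1010 → (cmp)
[4] flags=1010 NE?T → r2=0xe1
[5] flags=1010 PL?F → skip
[6] flags=1010 GE?F → skip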